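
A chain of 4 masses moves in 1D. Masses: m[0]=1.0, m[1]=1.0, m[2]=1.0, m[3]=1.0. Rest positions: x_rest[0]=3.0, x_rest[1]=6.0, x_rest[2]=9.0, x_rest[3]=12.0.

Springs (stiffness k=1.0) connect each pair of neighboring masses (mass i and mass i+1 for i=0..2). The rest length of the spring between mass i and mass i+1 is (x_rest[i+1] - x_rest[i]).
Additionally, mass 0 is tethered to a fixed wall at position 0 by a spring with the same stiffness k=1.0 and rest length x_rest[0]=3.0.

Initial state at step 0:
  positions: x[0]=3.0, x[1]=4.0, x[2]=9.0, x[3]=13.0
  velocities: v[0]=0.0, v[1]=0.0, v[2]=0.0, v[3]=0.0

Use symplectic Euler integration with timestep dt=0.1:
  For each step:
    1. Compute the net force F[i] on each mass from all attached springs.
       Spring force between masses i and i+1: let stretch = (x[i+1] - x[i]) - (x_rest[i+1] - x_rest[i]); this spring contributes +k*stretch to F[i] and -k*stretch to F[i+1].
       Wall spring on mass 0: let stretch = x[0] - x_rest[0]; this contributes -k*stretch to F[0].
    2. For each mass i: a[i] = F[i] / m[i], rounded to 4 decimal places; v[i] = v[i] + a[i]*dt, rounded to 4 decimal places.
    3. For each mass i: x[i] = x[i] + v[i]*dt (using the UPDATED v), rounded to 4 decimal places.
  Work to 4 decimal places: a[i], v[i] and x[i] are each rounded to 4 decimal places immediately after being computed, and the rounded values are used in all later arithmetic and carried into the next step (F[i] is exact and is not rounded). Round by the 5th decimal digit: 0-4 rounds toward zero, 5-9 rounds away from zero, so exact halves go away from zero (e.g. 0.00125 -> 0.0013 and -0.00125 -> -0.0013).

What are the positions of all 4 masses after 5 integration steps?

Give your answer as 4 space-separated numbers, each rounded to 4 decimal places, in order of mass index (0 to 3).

Answer: 2.7272 4.5624 8.8670 12.8501

Derivation:
Step 0: x=[3.0000 4.0000 9.0000 13.0000] v=[0.0000 0.0000 0.0000 0.0000]
Step 1: x=[2.9800 4.0400 8.9900 12.9900] v=[-0.2000 0.4000 -0.1000 -0.1000]
Step 2: x=[2.9408 4.1189 8.9705 12.9700] v=[-0.3920 0.7890 -0.1950 -0.2000]
Step 3: x=[2.8840 4.2345 8.9425 12.9400] v=[-0.5683 1.1564 -0.2802 -0.3000]
Step 4: x=[2.8118 4.3837 8.9074 12.9000] v=[-0.7217 1.4922 -0.3513 -0.3998]
Step 5: x=[2.7272 4.5624 8.8670 12.8501] v=[-0.8457 1.7874 -0.4044 -0.4991]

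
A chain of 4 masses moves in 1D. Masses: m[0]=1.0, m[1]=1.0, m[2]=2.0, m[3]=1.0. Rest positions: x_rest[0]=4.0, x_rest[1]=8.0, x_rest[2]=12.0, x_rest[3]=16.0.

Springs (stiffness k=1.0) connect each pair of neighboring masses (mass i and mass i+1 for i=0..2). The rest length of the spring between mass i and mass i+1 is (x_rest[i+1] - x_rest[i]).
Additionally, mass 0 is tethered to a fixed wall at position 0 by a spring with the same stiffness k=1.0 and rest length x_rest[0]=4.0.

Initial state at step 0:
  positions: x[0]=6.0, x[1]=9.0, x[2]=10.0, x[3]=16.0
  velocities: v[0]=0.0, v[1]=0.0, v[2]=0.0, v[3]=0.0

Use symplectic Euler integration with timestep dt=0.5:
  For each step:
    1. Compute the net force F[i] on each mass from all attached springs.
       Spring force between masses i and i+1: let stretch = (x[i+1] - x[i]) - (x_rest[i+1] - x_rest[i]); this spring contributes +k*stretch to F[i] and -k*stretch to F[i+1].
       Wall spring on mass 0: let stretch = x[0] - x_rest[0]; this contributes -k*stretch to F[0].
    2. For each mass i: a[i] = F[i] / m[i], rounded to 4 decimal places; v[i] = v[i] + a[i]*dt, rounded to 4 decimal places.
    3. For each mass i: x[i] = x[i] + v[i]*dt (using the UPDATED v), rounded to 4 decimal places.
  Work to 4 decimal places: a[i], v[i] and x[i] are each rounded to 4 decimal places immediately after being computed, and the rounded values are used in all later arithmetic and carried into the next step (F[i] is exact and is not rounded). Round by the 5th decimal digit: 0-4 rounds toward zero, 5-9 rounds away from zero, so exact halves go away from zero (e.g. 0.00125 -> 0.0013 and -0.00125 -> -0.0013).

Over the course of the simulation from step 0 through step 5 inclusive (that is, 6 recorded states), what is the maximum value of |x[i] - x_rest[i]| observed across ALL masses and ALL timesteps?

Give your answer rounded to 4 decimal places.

Answer: 2.4003

Derivation:
Step 0: x=[6.0000 9.0000 10.0000 16.0000] v=[0.0000 0.0000 0.0000 0.0000]
Step 1: x=[5.2500 8.5000 10.6250 15.5000] v=[-1.5000 -1.0000 1.2500 -1.0000]
Step 2: x=[4.0000 7.7188 11.5938 14.7813] v=[-2.5000 -1.5625 1.9375 -1.4375]
Step 3: x=[2.6797 6.9766 12.4766 14.2657] v=[-2.6406 -1.4844 1.7656 -1.0313]
Step 4: x=[1.7637 6.5352 12.8956 14.3028] v=[-1.8320 -0.8829 0.8379 0.0742]
Step 5: x=[1.5997 6.4910 12.6954 14.9881] v=[-0.3281 -0.0885 -0.4004 1.3706]
Max displacement = 2.4003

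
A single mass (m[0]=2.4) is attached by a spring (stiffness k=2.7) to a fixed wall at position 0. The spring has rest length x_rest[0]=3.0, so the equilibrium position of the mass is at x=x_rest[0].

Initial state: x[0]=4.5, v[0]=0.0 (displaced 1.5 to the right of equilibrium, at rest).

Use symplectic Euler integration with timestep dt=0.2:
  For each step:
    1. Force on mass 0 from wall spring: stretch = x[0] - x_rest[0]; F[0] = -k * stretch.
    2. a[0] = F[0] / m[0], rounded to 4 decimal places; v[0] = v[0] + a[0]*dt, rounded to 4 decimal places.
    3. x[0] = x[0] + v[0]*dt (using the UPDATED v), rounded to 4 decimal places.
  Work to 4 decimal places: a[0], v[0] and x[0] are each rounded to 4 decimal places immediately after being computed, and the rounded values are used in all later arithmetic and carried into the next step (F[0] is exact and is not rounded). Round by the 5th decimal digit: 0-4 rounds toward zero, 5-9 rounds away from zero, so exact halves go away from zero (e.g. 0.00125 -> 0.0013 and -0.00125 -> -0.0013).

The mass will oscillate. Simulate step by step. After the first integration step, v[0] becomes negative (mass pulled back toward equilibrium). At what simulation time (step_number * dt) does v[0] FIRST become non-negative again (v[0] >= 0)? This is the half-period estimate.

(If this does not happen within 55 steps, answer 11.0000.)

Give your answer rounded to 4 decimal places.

Step 0: x=[4.5000] v=[0.0000]
Step 1: x=[4.4325] v=[-0.3375]
Step 2: x=[4.3005] v=[-0.6598]
Step 3: x=[4.1100] v=[-0.9524]
Step 4: x=[3.8696] v=[-1.2022]
Step 5: x=[3.5900] v=[-1.3979]
Step 6: x=[3.2839] v=[-1.5307]
Step 7: x=[2.9650] v=[-1.5946]
Step 8: x=[2.6477] v=[-1.5867]
Step 9: x=[2.3462] v=[-1.5074]
Step 10: x=[2.0741] v=[-1.3603]
Step 11: x=[1.8437] v=[-1.1520]
Step 12: x=[1.6653] v=[-0.8918]
Step 13: x=[1.5470] v=[-0.5915]
Step 14: x=[1.4941] v=[-0.2646]
Step 15: x=[1.5089] v=[0.0742]
First v>=0 after going negative at step 15, time=3.0000

Answer: 3.0000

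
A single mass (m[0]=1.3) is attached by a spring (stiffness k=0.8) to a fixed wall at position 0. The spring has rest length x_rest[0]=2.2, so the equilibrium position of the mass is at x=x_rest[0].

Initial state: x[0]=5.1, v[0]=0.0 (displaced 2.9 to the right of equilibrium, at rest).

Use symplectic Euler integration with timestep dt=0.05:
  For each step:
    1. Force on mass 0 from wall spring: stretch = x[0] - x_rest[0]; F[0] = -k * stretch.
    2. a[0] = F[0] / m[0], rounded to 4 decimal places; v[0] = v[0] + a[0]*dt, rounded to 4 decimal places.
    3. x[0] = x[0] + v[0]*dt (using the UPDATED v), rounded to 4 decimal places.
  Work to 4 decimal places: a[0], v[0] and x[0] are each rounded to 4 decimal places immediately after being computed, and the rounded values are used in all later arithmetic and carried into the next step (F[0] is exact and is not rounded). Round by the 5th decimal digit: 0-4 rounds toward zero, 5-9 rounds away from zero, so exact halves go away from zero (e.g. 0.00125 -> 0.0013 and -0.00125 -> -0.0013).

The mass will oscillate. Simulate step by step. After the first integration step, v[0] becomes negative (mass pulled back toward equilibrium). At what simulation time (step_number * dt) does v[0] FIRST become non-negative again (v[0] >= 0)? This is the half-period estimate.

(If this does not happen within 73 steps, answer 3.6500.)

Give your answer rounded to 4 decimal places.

Answer: 3.6500

Derivation:
Step 0: x=[5.1000] v=[0.0000]
Step 1: x=[5.0955] v=[-0.0892]
Step 2: x=[5.0866] v=[-0.1783]
Step 3: x=[5.0732] v=[-0.2671]
Step 4: x=[5.0554] v=[-0.3555]
Step 5: x=[5.0332] v=[-0.4434]
Step 6: x=[5.0067] v=[-0.5306]
Step 7: x=[4.9759] v=[-0.6170]
Step 8: x=[4.9408] v=[-0.7024]
Step 9: x=[4.9015] v=[-0.7867]
Step 10: x=[4.8580] v=[-0.8698]
Step 11: x=[4.8104] v=[-0.9516]
Step 12: x=[4.7588] v=[-1.0319]
Step 13: x=[4.7033] v=[-1.1106]
Step 14: x=[4.6439] v=[-1.1876]
Step 15: x=[4.5808] v=[-1.2628]
Step 16: x=[4.5140] v=[-1.3361]
Step 17: x=[4.4436] v=[-1.4073]
Step 18: x=[4.3698] v=[-1.4763]
Step 19: x=[4.2926] v=[-1.5431]
Step 20: x=[4.2122] v=[-1.6075]
Step 21: x=[4.1287] v=[-1.6694]
Step 22: x=[4.0423] v=[-1.7287]
Step 23: x=[3.9530] v=[-1.7854]
Step 24: x=[3.8610] v=[-1.8393]
Step 25: x=[3.7665] v=[-1.8904]
Step 26: x=[3.6696] v=[-1.9386]
Step 27: x=[3.5704] v=[-1.9838]
Step 28: x=[3.4691] v=[-2.0260]
Step 29: x=[3.3658] v=[-2.0651]
Step 30: x=[3.2608] v=[-2.1010]
Step 31: x=[3.1541] v=[-2.1336]
Step 32: x=[3.0460] v=[-2.1630]
Step 33: x=[2.9366] v=[-2.1890]
Step 34: x=[2.8260] v=[-2.2117]
Step 35: x=[2.7145] v=[-2.2310]
Step 36: x=[2.6022] v=[-2.2468]
Step 37: x=[2.4892] v=[-2.2592]
Step 38: x=[2.3758] v=[-2.2681]
Step 39: x=[2.2621] v=[-2.2735]
Step 40: x=[2.1483] v=[-2.2754]
Step 41: x=[2.0346] v=[-2.2738]
Step 42: x=[1.9212] v=[-2.2687]
Step 43: x=[1.8082] v=[-2.2601]
Step 44: x=[1.6958] v=[-2.2480]
Step 45: x=[1.5842] v=[-2.2325]
Step 46: x=[1.4735] v=[-2.2136]
Step 47: x=[1.3639] v=[-2.1912]
Step 48: x=[1.2556] v=[-2.1655]
Step 49: x=[1.1488] v=[-2.1364]
Step 50: x=[1.0436] v=[-2.1041]
Step 51: x=[0.9402] v=[-2.0685]
Step 52: x=[0.8387] v=[-2.0297]
Step 53: x=[0.7393] v=[-1.9878]
Step 54: x=[0.6422] v=[-1.9429]
Step 55: x=[0.5475] v=[-1.8950]
Step 56: x=[0.4553] v=[-1.8442]
Step 57: x=[0.3658] v=[-1.7905]
Step 58: x=[0.2791] v=[-1.7341]
Step 59: x=[0.1954] v=[-1.6750]
Step 60: x=[0.1147] v=[-1.6133]
Step 61: x=[0.0372] v=[-1.5491]
Step 62: x=[-0.0369] v=[-1.4826]
Step 63: x=[-0.1076] v=[-1.4138]
Step 64: x=[-0.1747] v=[-1.3428]
Step 65: x=[-0.2382] v=[-1.2697]
Step 66: x=[-0.2979] v=[-1.1947]
Step 67: x=[-0.3538] v=[-1.1178]
Step 68: x=[-0.4058] v=[-1.0392]
Step 69: x=[-0.4538] v=[-0.9590]
Step 70: x=[-0.4977] v=[-0.8773]
Step 71: x=[-0.5374] v=[-0.7943]
Step 72: x=[-0.5729] v=[-0.7101]
Step 73: x=[-0.6041] v=[-0.6248]
v[0] did not become non-negative within 73 steps; using fallback time=3.6500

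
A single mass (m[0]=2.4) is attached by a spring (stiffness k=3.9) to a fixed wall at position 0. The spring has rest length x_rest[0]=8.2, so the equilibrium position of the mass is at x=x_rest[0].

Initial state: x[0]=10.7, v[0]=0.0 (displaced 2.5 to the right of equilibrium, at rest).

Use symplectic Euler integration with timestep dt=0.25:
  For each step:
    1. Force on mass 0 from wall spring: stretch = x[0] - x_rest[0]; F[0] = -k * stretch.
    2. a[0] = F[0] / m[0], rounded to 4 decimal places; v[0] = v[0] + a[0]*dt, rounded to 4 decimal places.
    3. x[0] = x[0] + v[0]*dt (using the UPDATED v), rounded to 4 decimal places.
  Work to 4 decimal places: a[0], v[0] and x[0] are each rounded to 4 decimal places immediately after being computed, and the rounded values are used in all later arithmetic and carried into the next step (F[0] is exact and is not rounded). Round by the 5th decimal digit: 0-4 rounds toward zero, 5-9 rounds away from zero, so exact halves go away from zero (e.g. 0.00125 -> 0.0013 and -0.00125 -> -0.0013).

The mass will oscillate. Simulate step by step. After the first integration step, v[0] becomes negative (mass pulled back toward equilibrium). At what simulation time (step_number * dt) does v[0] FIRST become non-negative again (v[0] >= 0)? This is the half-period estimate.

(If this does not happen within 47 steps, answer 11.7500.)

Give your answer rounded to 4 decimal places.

Answer: 2.5000

Derivation:
Step 0: x=[10.7000] v=[0.0000]
Step 1: x=[10.4461] v=[-1.0156]
Step 2: x=[9.9641] v=[-1.9281]
Step 3: x=[9.3029] v=[-2.6448]
Step 4: x=[8.5297] v=[-3.0929]
Step 5: x=[7.7230] v=[-3.2269]
Step 6: x=[6.9647] v=[-3.0331]
Step 7: x=[6.3319] v=[-2.5313]
Step 8: x=[5.8888] v=[-1.7724]
Step 9: x=[5.6804] v=[-0.8335]
Step 10: x=[5.7279] v=[0.1901]
First v>=0 after going negative at step 10, time=2.5000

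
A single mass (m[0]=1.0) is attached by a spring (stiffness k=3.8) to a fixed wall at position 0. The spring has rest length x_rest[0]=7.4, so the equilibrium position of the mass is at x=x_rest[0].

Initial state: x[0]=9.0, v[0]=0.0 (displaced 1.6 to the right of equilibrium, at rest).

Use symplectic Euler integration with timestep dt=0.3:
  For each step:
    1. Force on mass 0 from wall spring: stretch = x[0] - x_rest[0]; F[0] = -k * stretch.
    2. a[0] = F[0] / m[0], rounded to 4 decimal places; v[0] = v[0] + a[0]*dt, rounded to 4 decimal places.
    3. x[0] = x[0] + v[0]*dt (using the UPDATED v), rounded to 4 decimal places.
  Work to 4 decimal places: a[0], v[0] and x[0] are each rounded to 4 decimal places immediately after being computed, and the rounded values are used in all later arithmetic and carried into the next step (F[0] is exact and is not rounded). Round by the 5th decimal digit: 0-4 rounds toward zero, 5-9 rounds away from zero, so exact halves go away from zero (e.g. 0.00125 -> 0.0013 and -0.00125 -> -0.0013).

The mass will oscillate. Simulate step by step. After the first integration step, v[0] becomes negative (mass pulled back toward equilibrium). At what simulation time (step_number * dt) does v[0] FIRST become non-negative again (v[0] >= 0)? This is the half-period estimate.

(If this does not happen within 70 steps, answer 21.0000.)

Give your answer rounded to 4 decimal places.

Step 0: x=[9.0000] v=[0.0000]
Step 1: x=[8.4528] v=[-1.8240]
Step 2: x=[7.5455] v=[-3.0242]
Step 3: x=[6.5885] v=[-3.1901]
Step 4: x=[5.9090] v=[-2.2650]
Step 5: x=[5.7394] v=[-0.5653]
Step 6: x=[6.1377] v=[1.3278]
First v>=0 after going negative at step 6, time=1.8000

Answer: 1.8000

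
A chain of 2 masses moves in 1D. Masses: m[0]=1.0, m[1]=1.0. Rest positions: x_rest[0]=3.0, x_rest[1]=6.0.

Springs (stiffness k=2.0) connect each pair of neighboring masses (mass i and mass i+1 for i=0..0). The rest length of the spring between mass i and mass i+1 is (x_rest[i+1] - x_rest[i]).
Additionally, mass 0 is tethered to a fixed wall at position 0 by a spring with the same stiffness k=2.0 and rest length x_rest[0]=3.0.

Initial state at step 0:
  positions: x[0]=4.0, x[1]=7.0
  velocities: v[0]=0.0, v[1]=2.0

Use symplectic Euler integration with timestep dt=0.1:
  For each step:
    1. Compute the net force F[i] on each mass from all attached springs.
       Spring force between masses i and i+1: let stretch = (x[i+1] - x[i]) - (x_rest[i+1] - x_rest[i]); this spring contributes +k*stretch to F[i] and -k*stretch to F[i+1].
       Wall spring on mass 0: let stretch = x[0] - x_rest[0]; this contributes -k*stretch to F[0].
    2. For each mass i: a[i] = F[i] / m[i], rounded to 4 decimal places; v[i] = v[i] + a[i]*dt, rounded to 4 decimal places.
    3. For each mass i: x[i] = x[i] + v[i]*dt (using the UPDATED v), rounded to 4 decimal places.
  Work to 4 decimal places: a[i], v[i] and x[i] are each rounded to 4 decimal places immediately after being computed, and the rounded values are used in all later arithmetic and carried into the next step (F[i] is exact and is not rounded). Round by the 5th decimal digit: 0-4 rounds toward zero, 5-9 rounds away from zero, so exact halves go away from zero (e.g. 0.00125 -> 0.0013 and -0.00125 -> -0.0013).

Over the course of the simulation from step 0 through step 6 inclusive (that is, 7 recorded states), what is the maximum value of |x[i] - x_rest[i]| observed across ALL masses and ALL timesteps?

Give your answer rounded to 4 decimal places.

Answer: 2.0426

Derivation:
Step 0: x=[4.0000 7.0000] v=[0.0000 2.0000]
Step 1: x=[3.9800 7.2000] v=[-0.2000 2.0000]
Step 2: x=[3.9448 7.3956] v=[-0.3520 1.9560]
Step 3: x=[3.8997 7.5822] v=[-0.4508 1.8658]
Step 4: x=[3.8503 7.7551] v=[-0.4942 1.7293]
Step 5: x=[3.8020 7.9099] v=[-0.4833 1.5483]
Step 6: x=[3.7598 8.0426] v=[-0.4221 1.3267]
Max displacement = 2.0426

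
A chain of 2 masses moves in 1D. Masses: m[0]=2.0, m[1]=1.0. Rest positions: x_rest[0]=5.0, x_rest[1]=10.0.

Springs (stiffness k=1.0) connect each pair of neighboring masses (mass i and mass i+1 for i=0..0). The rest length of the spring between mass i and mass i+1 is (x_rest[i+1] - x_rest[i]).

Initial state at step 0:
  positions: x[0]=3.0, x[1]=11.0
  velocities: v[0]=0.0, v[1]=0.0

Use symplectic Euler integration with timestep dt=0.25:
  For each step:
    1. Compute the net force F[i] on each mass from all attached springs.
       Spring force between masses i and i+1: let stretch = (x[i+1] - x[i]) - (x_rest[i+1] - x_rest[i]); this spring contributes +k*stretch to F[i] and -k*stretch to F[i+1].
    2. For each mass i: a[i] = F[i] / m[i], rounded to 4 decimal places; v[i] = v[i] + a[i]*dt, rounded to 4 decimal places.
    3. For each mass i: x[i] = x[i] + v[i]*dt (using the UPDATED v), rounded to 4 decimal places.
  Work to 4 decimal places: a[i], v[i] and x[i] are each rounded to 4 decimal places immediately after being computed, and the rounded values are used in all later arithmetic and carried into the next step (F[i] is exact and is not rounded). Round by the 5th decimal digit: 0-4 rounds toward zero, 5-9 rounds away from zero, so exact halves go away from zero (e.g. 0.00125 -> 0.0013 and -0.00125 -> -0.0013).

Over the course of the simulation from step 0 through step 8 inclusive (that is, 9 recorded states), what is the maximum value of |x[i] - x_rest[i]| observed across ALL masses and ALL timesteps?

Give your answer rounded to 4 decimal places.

Answer: 2.7474

Derivation:
Step 0: x=[3.0000 11.0000] v=[0.0000 0.0000]
Step 1: x=[3.0938 10.8125] v=[0.3750 -0.7500]
Step 2: x=[3.2725 10.4551] v=[0.7149 -1.4297]
Step 3: x=[3.5194 9.9613] v=[0.9877 -1.9754]
Step 4: x=[3.8114 9.3773] v=[1.1680 -2.3359]
Step 5: x=[4.1211 8.7580] v=[1.2388 -2.4774]
Step 6: x=[4.4195 8.1614] v=[1.1934 -2.3866]
Step 7: x=[4.6785 7.6434] v=[1.0361 -2.0721]
Step 8: x=[4.8739 7.2526] v=[0.7817 -1.5633]
Max displacement = 2.7474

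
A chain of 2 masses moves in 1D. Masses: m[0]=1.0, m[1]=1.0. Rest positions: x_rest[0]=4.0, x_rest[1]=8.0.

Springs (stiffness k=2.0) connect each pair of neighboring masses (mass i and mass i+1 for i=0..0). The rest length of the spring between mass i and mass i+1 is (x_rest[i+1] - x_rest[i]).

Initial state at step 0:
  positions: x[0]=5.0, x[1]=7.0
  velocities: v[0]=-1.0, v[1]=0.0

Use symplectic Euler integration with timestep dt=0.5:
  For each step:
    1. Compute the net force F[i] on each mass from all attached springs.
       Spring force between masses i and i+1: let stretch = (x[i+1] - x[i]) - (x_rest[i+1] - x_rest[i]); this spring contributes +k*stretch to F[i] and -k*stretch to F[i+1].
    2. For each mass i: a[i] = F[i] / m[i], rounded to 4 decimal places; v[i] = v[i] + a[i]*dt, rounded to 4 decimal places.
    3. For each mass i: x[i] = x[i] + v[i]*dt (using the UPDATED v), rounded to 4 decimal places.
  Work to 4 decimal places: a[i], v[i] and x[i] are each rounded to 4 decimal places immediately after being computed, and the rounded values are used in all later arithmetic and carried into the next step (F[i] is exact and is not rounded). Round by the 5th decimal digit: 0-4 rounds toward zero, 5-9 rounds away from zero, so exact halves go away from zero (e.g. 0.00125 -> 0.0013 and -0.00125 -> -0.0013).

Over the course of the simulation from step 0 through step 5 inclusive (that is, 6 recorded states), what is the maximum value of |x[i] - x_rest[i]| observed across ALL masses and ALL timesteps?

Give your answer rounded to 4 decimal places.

Step 0: x=[5.0000 7.0000] v=[-1.0000 0.0000]
Step 1: x=[3.5000 8.0000] v=[-3.0000 2.0000]
Step 2: x=[2.2500 8.7500] v=[-2.5000 1.5000]
Step 3: x=[2.2500 8.2500] v=[0.0000 -1.0000]
Step 4: x=[3.2500 6.7500] v=[2.0000 -3.0000]
Step 5: x=[4.0000 5.5000] v=[1.5000 -2.5000]
Max displacement = 2.5000

Answer: 2.5000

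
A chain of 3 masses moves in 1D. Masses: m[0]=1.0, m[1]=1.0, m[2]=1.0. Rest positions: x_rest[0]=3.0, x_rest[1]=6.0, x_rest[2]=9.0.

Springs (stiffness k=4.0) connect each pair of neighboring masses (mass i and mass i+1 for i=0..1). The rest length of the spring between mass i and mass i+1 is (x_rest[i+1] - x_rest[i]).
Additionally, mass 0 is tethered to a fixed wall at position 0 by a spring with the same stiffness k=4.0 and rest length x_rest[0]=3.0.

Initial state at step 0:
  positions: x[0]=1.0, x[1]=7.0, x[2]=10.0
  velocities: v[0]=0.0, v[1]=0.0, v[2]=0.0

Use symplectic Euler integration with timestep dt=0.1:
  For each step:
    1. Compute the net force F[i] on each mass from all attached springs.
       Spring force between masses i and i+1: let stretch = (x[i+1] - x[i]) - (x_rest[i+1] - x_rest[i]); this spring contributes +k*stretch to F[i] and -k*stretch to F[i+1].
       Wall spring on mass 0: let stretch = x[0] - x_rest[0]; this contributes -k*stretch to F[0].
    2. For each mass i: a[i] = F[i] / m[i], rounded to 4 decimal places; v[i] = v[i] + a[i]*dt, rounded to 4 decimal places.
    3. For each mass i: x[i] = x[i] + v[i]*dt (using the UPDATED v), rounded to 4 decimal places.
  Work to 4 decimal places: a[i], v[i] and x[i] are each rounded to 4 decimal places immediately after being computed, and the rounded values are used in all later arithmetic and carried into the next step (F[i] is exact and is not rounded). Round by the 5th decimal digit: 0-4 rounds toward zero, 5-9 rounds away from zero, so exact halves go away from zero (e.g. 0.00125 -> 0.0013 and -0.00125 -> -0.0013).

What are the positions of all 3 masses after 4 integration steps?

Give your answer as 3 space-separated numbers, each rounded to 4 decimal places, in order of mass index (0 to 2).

Step 0: x=[1.0000 7.0000 10.0000] v=[0.0000 0.0000 0.0000]
Step 1: x=[1.2000 6.8800 10.0000] v=[2.0000 -1.2000 0.0000]
Step 2: x=[1.5792 6.6576 9.9952] v=[3.7920 -2.2240 -0.0480]
Step 3: x=[2.0984 6.3656 9.9769] v=[5.1917 -2.9203 -0.1830]
Step 4: x=[2.7043 6.0473 9.9342] v=[6.0592 -3.1827 -0.4275]

Answer: 2.7043 6.0473 9.9342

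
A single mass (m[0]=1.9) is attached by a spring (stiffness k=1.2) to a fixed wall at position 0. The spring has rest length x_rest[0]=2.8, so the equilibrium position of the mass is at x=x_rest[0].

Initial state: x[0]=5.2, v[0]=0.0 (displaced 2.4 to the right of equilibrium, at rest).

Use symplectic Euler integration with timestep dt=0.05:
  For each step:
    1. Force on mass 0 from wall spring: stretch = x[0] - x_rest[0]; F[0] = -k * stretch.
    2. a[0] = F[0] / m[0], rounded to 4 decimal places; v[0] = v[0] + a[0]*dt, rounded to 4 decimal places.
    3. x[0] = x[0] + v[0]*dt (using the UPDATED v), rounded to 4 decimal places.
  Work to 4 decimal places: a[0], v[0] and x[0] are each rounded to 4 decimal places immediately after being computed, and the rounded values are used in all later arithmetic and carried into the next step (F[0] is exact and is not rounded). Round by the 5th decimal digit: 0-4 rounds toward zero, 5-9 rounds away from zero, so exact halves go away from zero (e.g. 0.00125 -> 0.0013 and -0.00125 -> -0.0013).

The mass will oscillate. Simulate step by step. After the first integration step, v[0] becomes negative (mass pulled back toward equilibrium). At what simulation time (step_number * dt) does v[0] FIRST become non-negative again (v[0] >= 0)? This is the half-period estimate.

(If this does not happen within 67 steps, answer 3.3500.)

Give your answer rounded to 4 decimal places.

Answer: 3.3500

Derivation:
Step 0: x=[5.2000] v=[0.0000]
Step 1: x=[5.1962] v=[-0.0758]
Step 2: x=[5.1886] v=[-0.1515]
Step 3: x=[5.1773] v=[-0.2269]
Step 4: x=[5.1622] v=[-0.3020]
Step 5: x=[5.1434] v=[-0.3766]
Step 6: x=[5.1209] v=[-0.4506]
Step 7: x=[5.0947] v=[-0.5239]
Step 8: x=[5.0649] v=[-0.5964]
Step 9: x=[5.0315] v=[-0.6679]
Step 10: x=[4.9946] v=[-0.7384]
Step 11: x=[4.9542] v=[-0.8077]
Step 12: x=[4.9104] v=[-0.8757]
Step 13: x=[4.8633] v=[-0.9423]
Step 14: x=[4.8129] v=[-1.0075]
Step 15: x=[4.7593] v=[-1.0711]
Step 16: x=[4.7027] v=[-1.1330]
Step 17: x=[4.6430] v=[-1.1931]
Step 18: x=[4.5804] v=[-1.2513]
Step 19: x=[4.5150] v=[-1.3075]
Step 20: x=[4.4469] v=[-1.3617]
Step 21: x=[4.3762] v=[-1.4137]
Step 22: x=[4.3030] v=[-1.4635]
Step 23: x=[4.2275] v=[-1.5110]
Step 24: x=[4.1497] v=[-1.5561]
Step 25: x=[4.0698] v=[-1.5987]
Step 26: x=[3.9879] v=[-1.6388]
Step 27: x=[3.9041] v=[-1.6763]
Step 28: x=[3.8185] v=[-1.7112]
Step 29: x=[3.7313] v=[-1.7434]
Step 30: x=[3.6427] v=[-1.7728]
Step 31: x=[3.5527] v=[-1.7994]
Step 32: x=[3.4615] v=[-1.8232]
Step 33: x=[3.3693] v=[-1.8441]
Step 34: x=[3.2762] v=[-1.8621]
Step 35: x=[3.1823] v=[-1.8771]
Step 36: x=[3.0878] v=[-1.8892]
Step 37: x=[2.9929] v=[-1.8983]
Step 38: x=[2.8977] v=[-1.9044]
Step 39: x=[2.8023] v=[-1.9075]
Step 40: x=[2.7069] v=[-1.9076]
Step 41: x=[2.6117] v=[-1.9047]
Step 42: x=[2.5168] v=[-1.8988]
Step 43: x=[2.4223] v=[-1.8899]
Step 44: x=[2.3284] v=[-1.8780]
Step 45: x=[2.2352] v=[-1.8631]
Step 46: x=[2.1429] v=[-1.8453]
Step 47: x=[2.0517] v=[-1.8246]
Step 48: x=[1.9617] v=[-1.8010]
Step 49: x=[1.8730] v=[-1.7745]
Step 50: x=[1.7857] v=[-1.7452]
Step 51: x=[1.7000] v=[-1.7132]
Step 52: x=[1.6161] v=[-1.6785]
Step 53: x=[1.5340] v=[-1.6411]
Step 54: x=[1.4539] v=[-1.6011]
Step 55: x=[1.3760] v=[-1.5586]
Step 56: x=[1.3003] v=[-1.5136]
Step 57: x=[1.2270] v=[-1.4662]
Step 58: x=[1.1562] v=[-1.4165]
Step 59: x=[1.0880] v=[-1.3646]
Step 60: x=[1.0225] v=[-1.3105]
Step 61: x=[0.9598] v=[-1.2544]
Step 62: x=[0.9000] v=[-1.1963]
Step 63: x=[0.8432] v=[-1.1363]
Step 64: x=[0.7895] v=[-1.0745]
Step 65: x=[0.7390] v=[-1.0110]
Step 66: x=[0.6917] v=[-0.9459]
Step 67: x=[0.6477] v=[-0.8793]
v[0] did not become non-negative within 67 steps; using fallback time=3.3500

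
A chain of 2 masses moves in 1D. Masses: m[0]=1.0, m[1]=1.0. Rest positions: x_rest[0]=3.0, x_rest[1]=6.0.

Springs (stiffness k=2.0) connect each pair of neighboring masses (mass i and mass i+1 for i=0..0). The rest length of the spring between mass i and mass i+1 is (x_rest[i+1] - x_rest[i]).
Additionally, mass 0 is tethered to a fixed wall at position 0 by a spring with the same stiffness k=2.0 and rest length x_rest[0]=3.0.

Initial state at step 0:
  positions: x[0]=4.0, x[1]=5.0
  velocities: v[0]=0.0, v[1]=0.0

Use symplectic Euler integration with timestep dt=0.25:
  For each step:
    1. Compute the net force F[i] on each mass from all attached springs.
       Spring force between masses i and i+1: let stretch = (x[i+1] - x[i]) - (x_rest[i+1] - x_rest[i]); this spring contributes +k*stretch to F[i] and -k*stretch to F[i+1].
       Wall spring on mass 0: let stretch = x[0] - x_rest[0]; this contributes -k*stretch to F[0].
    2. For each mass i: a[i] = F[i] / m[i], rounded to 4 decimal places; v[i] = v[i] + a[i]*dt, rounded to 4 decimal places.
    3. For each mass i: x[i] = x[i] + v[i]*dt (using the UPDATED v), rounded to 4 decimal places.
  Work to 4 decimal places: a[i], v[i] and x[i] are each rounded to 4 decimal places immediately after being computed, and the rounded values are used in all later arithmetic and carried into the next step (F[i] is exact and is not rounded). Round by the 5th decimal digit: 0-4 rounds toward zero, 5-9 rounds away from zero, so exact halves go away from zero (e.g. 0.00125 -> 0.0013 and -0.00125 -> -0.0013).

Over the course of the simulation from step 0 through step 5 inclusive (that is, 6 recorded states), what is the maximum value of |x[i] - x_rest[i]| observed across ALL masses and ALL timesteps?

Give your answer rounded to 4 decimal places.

Step 0: x=[4.0000 5.0000] v=[0.0000 0.0000]
Step 1: x=[3.6250 5.2500] v=[-1.5000 1.0000]
Step 2: x=[3.0000 5.6719] v=[-2.5000 1.6875]
Step 3: x=[2.3340 6.1348] v=[-2.6641 1.8516]
Step 4: x=[1.8513 6.4976] v=[-1.9307 1.4512]
Step 5: x=[1.7180 6.6546] v=[-0.5332 0.6281]
Max displacement = 1.2820

Answer: 1.2820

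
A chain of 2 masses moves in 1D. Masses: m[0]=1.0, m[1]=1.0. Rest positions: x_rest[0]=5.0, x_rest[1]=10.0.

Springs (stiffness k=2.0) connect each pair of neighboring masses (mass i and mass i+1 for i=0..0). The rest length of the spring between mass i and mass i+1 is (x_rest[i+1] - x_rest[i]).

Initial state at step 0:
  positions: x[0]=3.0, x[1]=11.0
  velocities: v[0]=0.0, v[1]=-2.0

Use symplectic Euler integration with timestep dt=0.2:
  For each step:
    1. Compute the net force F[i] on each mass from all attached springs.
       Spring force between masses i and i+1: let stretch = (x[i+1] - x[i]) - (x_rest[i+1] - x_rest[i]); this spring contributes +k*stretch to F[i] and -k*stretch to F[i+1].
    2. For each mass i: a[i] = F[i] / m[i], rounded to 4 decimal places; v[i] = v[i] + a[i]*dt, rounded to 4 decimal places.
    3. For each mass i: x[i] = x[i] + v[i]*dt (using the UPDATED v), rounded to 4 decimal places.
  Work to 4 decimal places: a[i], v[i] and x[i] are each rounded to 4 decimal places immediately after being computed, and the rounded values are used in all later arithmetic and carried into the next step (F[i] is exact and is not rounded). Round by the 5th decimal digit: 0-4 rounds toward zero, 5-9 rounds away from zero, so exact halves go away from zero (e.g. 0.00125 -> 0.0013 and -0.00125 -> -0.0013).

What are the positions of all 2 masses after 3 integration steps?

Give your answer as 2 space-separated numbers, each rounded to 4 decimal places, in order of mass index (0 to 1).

Step 0: x=[3.0000 11.0000] v=[0.0000 -2.0000]
Step 1: x=[3.2400 10.3600] v=[1.2000 -3.2000]
Step 2: x=[3.6496 9.5504] v=[2.0480 -4.0480]
Step 3: x=[4.1313 8.6687] v=[2.4083 -4.4083]

Answer: 4.1313 8.6687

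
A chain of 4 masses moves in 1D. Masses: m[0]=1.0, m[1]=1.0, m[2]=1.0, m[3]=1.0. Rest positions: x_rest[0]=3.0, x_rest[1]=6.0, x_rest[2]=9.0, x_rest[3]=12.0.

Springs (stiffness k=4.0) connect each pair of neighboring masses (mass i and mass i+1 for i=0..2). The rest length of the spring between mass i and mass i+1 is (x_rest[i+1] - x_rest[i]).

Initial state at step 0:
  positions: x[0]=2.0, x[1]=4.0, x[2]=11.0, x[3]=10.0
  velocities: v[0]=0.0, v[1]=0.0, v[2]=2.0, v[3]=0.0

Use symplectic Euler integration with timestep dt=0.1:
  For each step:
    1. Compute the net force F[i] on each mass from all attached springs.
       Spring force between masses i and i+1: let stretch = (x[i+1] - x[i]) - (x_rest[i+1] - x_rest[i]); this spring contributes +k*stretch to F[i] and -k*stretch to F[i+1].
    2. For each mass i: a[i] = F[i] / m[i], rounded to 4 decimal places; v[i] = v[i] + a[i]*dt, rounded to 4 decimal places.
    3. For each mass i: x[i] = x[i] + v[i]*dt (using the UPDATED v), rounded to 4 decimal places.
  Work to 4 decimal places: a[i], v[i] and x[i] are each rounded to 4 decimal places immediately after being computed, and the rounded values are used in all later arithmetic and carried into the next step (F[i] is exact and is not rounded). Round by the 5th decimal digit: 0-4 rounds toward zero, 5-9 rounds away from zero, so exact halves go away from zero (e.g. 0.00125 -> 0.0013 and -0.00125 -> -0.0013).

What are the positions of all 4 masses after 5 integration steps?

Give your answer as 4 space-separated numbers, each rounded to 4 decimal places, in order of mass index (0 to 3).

Step 0: x=[2.0000 4.0000 11.0000 10.0000] v=[0.0000 0.0000 2.0000 0.0000]
Step 1: x=[1.9600 4.2000 10.8800 10.1600] v=[-0.4000 2.0000 -1.2000 1.6000]
Step 2: x=[1.8896 4.5776 10.4640 10.4688] v=[-0.7040 3.7760 -4.1600 3.0880]
Step 3: x=[1.8067 5.0831 9.8127 10.8974] v=[-0.8288 5.0554 -6.5126 4.2861]
Step 4: x=[1.7349 5.6468 9.0156 11.4026] v=[-0.7182 5.6367 -7.9706 5.0522]
Step 5: x=[1.6996 6.1888 8.1793 11.9323] v=[-0.3534 5.4195 -8.3633 5.2974]

Answer: 1.6996 6.1888 8.1793 11.9323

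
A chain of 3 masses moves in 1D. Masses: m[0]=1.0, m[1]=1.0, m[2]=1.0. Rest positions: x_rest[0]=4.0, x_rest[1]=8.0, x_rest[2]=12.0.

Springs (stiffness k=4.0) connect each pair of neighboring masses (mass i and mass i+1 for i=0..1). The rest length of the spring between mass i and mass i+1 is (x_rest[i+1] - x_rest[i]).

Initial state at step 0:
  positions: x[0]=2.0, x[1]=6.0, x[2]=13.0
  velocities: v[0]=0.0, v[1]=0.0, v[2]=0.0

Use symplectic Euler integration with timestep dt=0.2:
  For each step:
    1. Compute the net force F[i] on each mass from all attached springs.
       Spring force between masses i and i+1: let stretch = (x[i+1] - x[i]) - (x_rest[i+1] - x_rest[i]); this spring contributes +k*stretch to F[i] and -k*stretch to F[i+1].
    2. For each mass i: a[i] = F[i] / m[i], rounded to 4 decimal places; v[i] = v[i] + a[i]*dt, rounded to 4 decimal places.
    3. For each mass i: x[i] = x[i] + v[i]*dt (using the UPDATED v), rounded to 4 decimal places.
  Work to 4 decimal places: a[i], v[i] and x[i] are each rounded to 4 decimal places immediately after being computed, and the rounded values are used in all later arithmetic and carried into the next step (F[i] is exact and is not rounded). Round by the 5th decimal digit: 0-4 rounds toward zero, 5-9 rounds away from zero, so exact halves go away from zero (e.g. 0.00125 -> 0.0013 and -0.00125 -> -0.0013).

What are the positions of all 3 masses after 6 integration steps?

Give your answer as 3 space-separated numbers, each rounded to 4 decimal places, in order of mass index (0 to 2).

Step 0: x=[2.0000 6.0000 13.0000] v=[0.0000 0.0000 0.0000]
Step 1: x=[2.0000 6.4800 12.5200] v=[0.0000 2.4000 -2.4000]
Step 2: x=[2.0768 7.2096 11.7136] v=[0.3840 3.6480 -4.0320]
Step 3: x=[2.3348 7.8386 10.8266] v=[1.2902 3.1450 -4.4352]
Step 4: x=[2.8334 8.0651 10.1015] v=[2.4932 1.1324 -3.6256]
Step 5: x=[3.5291 7.7803 9.6906] v=[3.4786 -1.4238 -2.0547]
Step 6: x=[4.2650 7.1210 9.6140] v=[3.6796 -3.2965 -0.3829]

Answer: 4.2650 7.1210 9.6140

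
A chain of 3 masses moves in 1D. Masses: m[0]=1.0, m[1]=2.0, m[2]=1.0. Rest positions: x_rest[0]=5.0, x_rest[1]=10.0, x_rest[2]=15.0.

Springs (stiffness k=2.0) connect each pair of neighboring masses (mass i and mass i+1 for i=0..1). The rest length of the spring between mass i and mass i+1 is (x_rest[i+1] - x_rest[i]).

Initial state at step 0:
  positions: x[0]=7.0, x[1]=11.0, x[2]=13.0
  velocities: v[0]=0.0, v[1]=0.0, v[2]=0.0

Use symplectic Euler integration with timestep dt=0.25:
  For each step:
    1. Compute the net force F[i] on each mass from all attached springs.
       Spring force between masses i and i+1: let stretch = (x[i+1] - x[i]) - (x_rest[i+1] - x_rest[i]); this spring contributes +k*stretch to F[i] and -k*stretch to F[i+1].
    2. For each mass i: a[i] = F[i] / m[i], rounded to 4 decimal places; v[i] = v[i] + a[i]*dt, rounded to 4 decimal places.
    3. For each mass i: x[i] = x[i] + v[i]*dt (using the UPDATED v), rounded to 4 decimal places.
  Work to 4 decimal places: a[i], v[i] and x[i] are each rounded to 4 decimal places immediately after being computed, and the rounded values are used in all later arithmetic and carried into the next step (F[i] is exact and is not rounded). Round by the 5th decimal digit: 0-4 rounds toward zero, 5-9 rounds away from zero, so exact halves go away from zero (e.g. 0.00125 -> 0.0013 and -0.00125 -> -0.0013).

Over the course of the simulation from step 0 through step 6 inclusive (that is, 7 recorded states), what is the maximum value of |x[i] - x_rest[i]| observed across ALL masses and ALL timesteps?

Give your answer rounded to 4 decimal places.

Step 0: x=[7.0000 11.0000 13.0000] v=[0.0000 0.0000 0.0000]
Step 1: x=[6.8750 10.8750 13.3750] v=[-0.5000 -0.5000 1.5000]
Step 2: x=[6.6250 10.6563 14.0625] v=[-1.0000 -0.8750 2.7500]
Step 3: x=[6.2539 10.3985 14.9492] v=[-1.4844 -1.0313 3.5469]
Step 4: x=[5.7759 10.1661 15.8921] v=[-1.9121 -0.9298 3.7716]
Step 5: x=[5.2217 10.0171 16.7443] v=[-2.2170 -0.5959 3.4086]
Step 6: x=[4.6419 9.9889 17.3806] v=[-2.3193 -0.1130 2.5450]
Max displacement = 2.3806

Answer: 2.3806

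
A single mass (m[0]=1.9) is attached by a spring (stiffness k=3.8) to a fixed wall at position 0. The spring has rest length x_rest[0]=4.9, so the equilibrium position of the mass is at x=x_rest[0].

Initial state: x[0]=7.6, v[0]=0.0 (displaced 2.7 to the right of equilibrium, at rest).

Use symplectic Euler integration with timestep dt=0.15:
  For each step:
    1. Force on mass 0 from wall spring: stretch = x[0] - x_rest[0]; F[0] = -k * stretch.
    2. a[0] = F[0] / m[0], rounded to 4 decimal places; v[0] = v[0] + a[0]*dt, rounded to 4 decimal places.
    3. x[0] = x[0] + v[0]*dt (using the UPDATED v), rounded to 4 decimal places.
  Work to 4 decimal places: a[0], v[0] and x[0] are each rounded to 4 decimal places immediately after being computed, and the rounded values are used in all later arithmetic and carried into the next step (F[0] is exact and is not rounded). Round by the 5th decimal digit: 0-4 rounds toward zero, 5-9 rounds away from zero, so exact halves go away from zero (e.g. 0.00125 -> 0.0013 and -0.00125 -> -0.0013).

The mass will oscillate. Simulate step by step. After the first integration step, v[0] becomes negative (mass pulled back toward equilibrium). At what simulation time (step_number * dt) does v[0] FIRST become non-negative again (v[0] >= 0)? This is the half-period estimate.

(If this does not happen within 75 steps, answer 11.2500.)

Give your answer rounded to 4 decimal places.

Answer: 2.2500

Derivation:
Step 0: x=[7.6000] v=[0.0000]
Step 1: x=[7.4785] v=[-0.8100]
Step 2: x=[7.2410] v=[-1.5836]
Step 3: x=[6.8981] v=[-2.2859]
Step 4: x=[6.4653] v=[-2.8853]
Step 5: x=[5.9621] v=[-3.3549]
Step 6: x=[5.4111] v=[-3.6735]
Step 7: x=[4.8371] v=[-3.8268]
Step 8: x=[4.2659] v=[-3.8079]
Step 9: x=[3.7232] v=[-3.6177]
Step 10: x=[3.2335] v=[-3.2647]
Step 11: x=[2.8188] v=[-2.7648]
Step 12: x=[2.4977] v=[-2.1404]
Step 13: x=[2.2847] v=[-1.4197]
Step 14: x=[2.1894] v=[-0.6351]
Step 15: x=[2.2161] v=[0.1781]
First v>=0 after going negative at step 15, time=2.2500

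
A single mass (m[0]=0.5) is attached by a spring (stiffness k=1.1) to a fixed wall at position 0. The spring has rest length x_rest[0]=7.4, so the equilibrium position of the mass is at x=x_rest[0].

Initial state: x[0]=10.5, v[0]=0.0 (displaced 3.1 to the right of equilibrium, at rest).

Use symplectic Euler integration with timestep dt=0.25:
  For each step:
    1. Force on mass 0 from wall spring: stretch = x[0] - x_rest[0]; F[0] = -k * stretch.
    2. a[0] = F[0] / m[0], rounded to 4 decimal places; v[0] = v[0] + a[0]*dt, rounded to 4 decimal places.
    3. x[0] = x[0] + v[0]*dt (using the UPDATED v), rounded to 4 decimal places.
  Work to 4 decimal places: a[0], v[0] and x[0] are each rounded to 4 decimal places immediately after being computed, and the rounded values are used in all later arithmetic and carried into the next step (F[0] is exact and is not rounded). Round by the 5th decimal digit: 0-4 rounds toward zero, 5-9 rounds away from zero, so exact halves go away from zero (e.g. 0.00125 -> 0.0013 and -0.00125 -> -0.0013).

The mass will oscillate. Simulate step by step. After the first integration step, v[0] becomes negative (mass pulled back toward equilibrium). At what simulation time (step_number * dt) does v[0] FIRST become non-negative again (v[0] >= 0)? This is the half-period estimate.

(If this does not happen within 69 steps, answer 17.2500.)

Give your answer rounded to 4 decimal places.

Answer: 2.2500

Derivation:
Step 0: x=[10.5000] v=[0.0000]
Step 1: x=[10.0738] v=[-1.7050]
Step 2: x=[9.2799] v=[-3.1756]
Step 3: x=[8.2275] v=[-4.2096]
Step 4: x=[7.0613] v=[-4.6647]
Step 5: x=[5.9417] v=[-4.4784]
Step 6: x=[5.0226] v=[-3.6763]
Step 7: x=[4.4304] v=[-2.3687]
Step 8: x=[4.2466] v=[-0.7354]
Step 9: x=[4.4964] v=[0.9990]
First v>=0 after going negative at step 9, time=2.2500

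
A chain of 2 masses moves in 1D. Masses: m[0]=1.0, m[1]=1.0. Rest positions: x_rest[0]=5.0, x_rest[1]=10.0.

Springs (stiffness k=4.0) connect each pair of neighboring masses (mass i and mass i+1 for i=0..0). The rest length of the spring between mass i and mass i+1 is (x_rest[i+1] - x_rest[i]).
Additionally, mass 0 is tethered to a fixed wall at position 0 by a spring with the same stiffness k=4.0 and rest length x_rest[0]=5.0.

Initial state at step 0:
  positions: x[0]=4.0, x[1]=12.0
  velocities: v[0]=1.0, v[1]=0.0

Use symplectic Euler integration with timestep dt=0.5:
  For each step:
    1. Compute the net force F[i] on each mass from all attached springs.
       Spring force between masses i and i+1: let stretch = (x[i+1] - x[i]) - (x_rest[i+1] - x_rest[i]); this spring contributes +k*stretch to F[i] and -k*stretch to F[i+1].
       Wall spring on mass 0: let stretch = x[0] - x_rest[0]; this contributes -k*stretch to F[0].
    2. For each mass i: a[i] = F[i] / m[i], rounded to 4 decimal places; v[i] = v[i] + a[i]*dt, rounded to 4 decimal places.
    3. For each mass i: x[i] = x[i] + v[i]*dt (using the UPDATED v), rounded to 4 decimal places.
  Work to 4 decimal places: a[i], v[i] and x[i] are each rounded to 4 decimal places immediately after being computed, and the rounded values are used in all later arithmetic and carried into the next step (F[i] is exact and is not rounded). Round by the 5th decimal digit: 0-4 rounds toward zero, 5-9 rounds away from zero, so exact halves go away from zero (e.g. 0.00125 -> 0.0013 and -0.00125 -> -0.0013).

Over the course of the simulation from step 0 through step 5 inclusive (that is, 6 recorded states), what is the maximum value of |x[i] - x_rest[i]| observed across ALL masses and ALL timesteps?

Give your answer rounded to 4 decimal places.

Step 0: x=[4.0000 12.0000] v=[1.0000 0.0000]
Step 1: x=[8.5000 9.0000] v=[9.0000 -6.0000]
Step 2: x=[5.0000 10.5000] v=[-7.0000 3.0000]
Step 3: x=[2.0000 11.5000] v=[-6.0000 2.0000]
Step 4: x=[6.5000 8.0000] v=[9.0000 -7.0000]
Step 5: x=[6.0000 8.0000] v=[-1.0000 0.0000]
Max displacement = 3.5000

Answer: 3.5000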